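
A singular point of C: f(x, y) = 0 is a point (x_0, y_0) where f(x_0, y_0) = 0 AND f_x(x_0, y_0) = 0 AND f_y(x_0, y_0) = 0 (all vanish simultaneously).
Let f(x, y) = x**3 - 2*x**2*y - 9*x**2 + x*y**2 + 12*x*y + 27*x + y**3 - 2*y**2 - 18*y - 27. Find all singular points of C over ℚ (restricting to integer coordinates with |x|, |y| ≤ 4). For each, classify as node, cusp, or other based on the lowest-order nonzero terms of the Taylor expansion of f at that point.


Singular points: {(3, 0)}; classification: cusp.

Compute partial derivatives:
  f_x = 3*x**2 - 4*x*y - 18*x + y**2 + 12*y + 27.
  f_y = -2*x**2 + 2*x*y + 12*x + 3*y**2 - 4*y - 18.
Scan x_0 ∈ {−4, ..., 4}. For each x_0, f_y(x_0, y) is a polynomial in y; find its integer roots y ∈ {−4, ..., 4}, then test f_x and f at those candidates.
  x = -4: f_y(-4, y) = 3*y**2 - 12*y - 98; no integer root y with |y| ≤ 4.
  x = -3: f_y(-3, y) = 3*y**2 - 10*y - 72; no integer root y with |y| ≤ 4.
  x = -2: f_y(-2, y) = 3*y**2 - 8*y - 50; no integer root y with |y| ≤ 4.
  x = -1: f_y(-1, y) = 3*y**2 - 6*y - 32; no integer root y with |y| ≤ 4.
  x = 0: f_y(0, y) = 3*y**2 - 4*y - 18; no integer root y with |y| ≤ 4.
  x = 1: f_y(1, y) = 3*y**2 - 2*y - 8; vanishes at y ∈ {2}. (1, 2): f_x = 32 ≠ 0.
  x = 2: f_y(2, y) = 3*y**2 - 2; no integer root y with |y| ≤ 4.
  x = 3: f_y(3, y) = 3*y**2 + 2*y; vanishes at y ∈ {0}. (3, 0): f_x = 0, f = 0 — SINGULAR.
  x = 4: f_y(4, y) = 3*y**2 + 4*y - 2; no integer root y with |y| ≤ 4.
Only singular point on the grid: (3, 0).
Classify: substitute x = 3 + u, y = 0 + v and expand: f = u**3 - 2*u**2*v + u*v**2 + v**3 + v**2.
No constant or linear terms (consistent with a singular point). Quadratic part: v**2. Cubic part: u**3 - 2*u**2*v + u*v**2 + v**3.
The quadratic part v**2 is a perfect square, so there is a single (double) tangent line v = 0, i.e. y = 0. Restricting the cubic part to that line (v = 0) leaves u**3 ≠ 0, so f is not divisible by v and the branch is v² ≈ -u**3 to lowest order — this is a cusp.
Classification: cusp.


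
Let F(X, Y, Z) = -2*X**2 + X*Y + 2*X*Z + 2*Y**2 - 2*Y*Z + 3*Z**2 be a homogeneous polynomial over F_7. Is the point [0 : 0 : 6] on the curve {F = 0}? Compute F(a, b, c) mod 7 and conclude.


F(0,0,6) ≡ 3 (mod 7); P is NOT on the curve.

Evaluate F(0, 0, 6) term-by-term (mod 7).
  -2*X**2 ↦ -2·0·1·1 = 0
  X*Y ↦ 1·0·0·1 = 0
  2*X*Z ↦ 2·0·1·6 = 0
  2*Y**2 ↦ 2·1·0·1 = 0
  -2*Y*Z ↦ -2·1·0·6 = 0
  3*Z**2 ↦ 3·1·1·36 = 108
Sum: F(0, 0, 6) = (0) + (0) + (0) + (0) + (0) + (108) = 108.
Reducing mod 7: 108 ≡ 3 (mod 7).
Since F(a, b, c) ≡ 3 ≠ 0 (mod 7), P does NOT lie on the curve.


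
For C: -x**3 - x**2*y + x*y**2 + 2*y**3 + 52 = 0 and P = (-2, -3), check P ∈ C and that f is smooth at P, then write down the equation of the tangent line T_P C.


Tangent line at P: -15*x + 62*y + 156 = 0.

Step 1: f(-2, -3) = 0, so P lies on C.
Step 2: partial derivatives
  f_x(x, y) = -3*x**2 - 2*x*y + y**2, f_y(x, y) = -x**2 + 2*x*y + 6*y**2.
  f_x(P) = -15, f_y(P) = 62 (gradient nonzero, so P is smooth).
Step 3: tangent line at P: -15·(x − -2) + 62·(y − -3) = 0.
Expanding: -15*x + 62*y + 156 = 0.


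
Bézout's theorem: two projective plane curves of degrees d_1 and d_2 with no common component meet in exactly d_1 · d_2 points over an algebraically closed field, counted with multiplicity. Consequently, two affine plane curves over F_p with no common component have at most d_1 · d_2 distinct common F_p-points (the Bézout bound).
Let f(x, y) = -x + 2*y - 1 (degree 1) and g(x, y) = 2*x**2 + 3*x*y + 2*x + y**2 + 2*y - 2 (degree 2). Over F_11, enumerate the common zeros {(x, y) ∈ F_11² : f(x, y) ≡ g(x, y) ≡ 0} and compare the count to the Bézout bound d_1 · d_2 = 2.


Common zeros: ∅; count = 0; Bézout bound = 2.

deg(f) = 1, deg(g) = 2, so Bézout bound = 2.
Scan x ∈ F_11. For each x, list the y ∈ F_11 with f(x, y) ≡ 0 and those with g(x, y) ≡ 0 (mod 11); the common zeros in that column are the intersection.
  x = 0: f ≡ 0 at y ∈ {6}; g ≡ 0 at y ∈ {4, 5}; common: ∅.
  x = 1: f ≡ 0 at y ∈ {1}; g ≡ 0 at y ∈ ∅; common: ∅.
  x = 2: f ≡ 0 at y ∈ {7}; g ≡ 0 at y ∈ ∅; common: ∅.
  x = 3: f ≡ 0 at y ∈ {2}; g ≡ 0 at y ∈ {0}; common: ∅.
  x = 4: f ≡ 0 at y ∈ {8}; g ≡ 0 at y ∈ {4}; common: ∅.
  x = 5: f ≡ 0 at y ∈ {3}; g ≡ 0 at y ∈ ∅; common: ∅.
  x = 6: f ≡ 0 at y ∈ {9}; g ≡ 0 at y ∈ ∅; common: ∅.
  x = 7: f ≡ 0 at y ∈ {4}; g ≡ 0 at y ∈ {0, 10}; common: ∅.
  x = 8: f ≡ 0 at y ∈ {10}; g ≡ 0 at y ∈ {2, 5}; common: ∅.
  x = 9: f ≡ 0 at y ∈ {5}; g ≡ 0 at y ∈ ∅; common: ∅.
  x = 10: f ≡ 0 at y ∈ {0}; g ≡ 0 at y ∈ {2, 10}; common: ∅.
Collecting: common zeros = ∅, so the count is 0.
Comparison with the Bézout bound: 0 ≤ 2 = deg(f)·deg(g), as expected for curves with no common component (the affine F_11-count falls short of the bound because intersections may lie at infinity, over extension fields, or carry multiplicity).


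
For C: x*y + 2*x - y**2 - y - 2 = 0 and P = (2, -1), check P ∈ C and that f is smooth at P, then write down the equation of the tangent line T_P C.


Tangent line at P: x + 3*y + 1 = 0.

Step 1: f(2, -1) = 0, so P lies on C.
Step 2: partial derivatives
  f_x(x, y) = y + 2, f_y(x, y) = x - 2*y - 1.
  f_x(P) = 1, f_y(P) = 3 (gradient nonzero, so P is smooth).
Step 3: tangent line at P: 1·(x − 2) + 3·(y − -1) = 0.
Expanding: x + 3*y + 1 = 0.


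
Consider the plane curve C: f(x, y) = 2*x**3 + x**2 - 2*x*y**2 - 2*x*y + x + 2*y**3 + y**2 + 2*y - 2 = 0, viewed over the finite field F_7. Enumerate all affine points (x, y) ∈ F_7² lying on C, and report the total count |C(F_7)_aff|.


Affine F_7-points: {(1, 2), (4, 3), (6, 6)}; count = 3.

For each of the 49 pairs (x, y) ∈ F_7², evaluate f(x, y) mod 7. Record the zeros.
  x = 0: [0↦5, 1↦3, 2↦1, 3↦4, 4↦3, 5↦3, 6↦2]  zeros at y ∈ ∅
  x = 1: [0↦2, 1↦3, 2↦0, 3↦5, 4↦2, 5↦3, 6↦6]  zeros at y ∈ {2}
  x = 2: [0↦6, 1↦3, 2↦6, 3↦6, 4↦1, 5↦3, 6↦3]  zeros at y ∈ ∅
  x = 3: [0↦1, 1↦1, 2↦3, 3↦5, 4↦5, 5↦1, 6↦5]  zeros at y ∈ ∅
  x = 4: [0↦6, 1↦2, 2↦3, 3↦0, 4↦5, 5↦2, 6↦3]  zeros at y ∈ {3}
  x = 5: [0↦5, 1↦4, 2↦4, 3↦3, 4↦6, 5↦4, 6↦2]  zeros at y ∈ ∅
  x = 6: [0↦3, 1↦5, 2↦4, 3↦5, 4↦6, 5↦5, 6↦0]  zeros at y ∈ {6}
Collecting zeros: affine points = {(1, 2), (4, 3), (6, 6)}.
Total count |C(F_7)_aff| = 3.


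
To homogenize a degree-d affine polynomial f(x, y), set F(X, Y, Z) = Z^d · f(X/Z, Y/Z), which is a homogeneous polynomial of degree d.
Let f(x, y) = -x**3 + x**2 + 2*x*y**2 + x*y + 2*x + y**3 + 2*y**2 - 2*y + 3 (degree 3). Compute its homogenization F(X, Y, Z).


F(X, Y, Z) = -X**3 + X**2*Z + 2*X*Y**2 + X*Y*Z + 2*X*Z**2 + Y**3 + 2*Y**2*Z - 2*Y*Z**2 + 3*Z**3

deg(f) = 3.
Substitute x = X/Z, y = Y/Z into f, then multiply by Z^3.
  monomial -1·x^3·y^0 ↦ -1·X^3·Y^0·Z^0.
  monomial 1·x^2·y^0 ↦ 1·X^2·Y^0·Z^1.
  monomial 2·x^1·y^2 ↦ 2·X^1·Y^2·Z^0.
  monomial 1·x^1·y^1 ↦ 1·X^1·Y^1·Z^1.
  monomial 2·x^1·y^0 ↦ 2·X^1·Y^0·Z^2.
  monomial 1·x^0·y^3 ↦ 1·X^0·Y^3·Z^0.
  monomial 2·x^0·y^2 ↦ 2·X^0·Y^2·Z^1.
  monomial -2·x^0·y^1 ↦ -2·X^0·Y^1·Z^2.
  monomial 3·x^0·y^0 ↦ 3·X^0·Y^0·Z^3.
Collecting: F(X, Y, Z) = -X**3 + X**2*Z + 2*X*Y**2 + X*Y*Z + 2*X*Z**2 + Y**3 + 2*Y**2*Z - 2*Y*Z**2 + 3*Z**3.


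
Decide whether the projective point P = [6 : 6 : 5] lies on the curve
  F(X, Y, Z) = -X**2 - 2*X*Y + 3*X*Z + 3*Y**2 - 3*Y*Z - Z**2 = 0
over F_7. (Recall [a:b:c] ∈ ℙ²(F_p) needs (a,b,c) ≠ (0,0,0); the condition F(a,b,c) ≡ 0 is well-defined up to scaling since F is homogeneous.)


F(6,6,5) ≡ 3 (mod 7); P is NOT on the curve.

Evaluate F(6, 6, 5) term-by-term (mod 7).
  -X**2 ↦ -1·36·1·1 = -36
  -2*X*Y ↦ -2·6·6·1 = -72
  3*X*Z ↦ 3·6·1·5 = 90
  3*Y**2 ↦ 3·1·36·1 = 108
  -3*Y*Z ↦ -3·1·6·5 = -90
  -Z**2 ↦ -1·1·1·25 = -25
Sum: F(6, 6, 5) = (-36) + (-72) + (90) + (108) + (-90) + (-25) = -25.
Reducing mod 7: -25 ≡ 3 (mod 7).
Since F(a, b, c) ≡ 3 ≠ 0 (mod 7), P does NOT lie on the curve.


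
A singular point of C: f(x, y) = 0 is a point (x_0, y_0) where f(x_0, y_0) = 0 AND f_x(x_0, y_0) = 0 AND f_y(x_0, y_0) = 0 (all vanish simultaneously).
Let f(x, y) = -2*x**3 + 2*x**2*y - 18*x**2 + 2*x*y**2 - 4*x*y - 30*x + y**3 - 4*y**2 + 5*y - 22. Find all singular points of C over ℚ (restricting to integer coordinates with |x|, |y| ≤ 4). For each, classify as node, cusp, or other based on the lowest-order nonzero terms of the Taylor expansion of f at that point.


Singular points: {(-2, 3)}; classification: cusp.

Compute partial derivatives:
  f_x = -6*x**2 + 4*x*y - 36*x + 2*y**2 - 4*y - 30.
  f_y = 2*x**2 + 4*x*y - 4*x + 3*y**2 - 8*y + 5.
Scan x_0 ∈ {−4, ..., 4}. For each x_0, f_y(x_0, y) is a polynomial in y; find its integer roots y ∈ {−4, ..., 4}, then test f_x and f at those candidates.
  x = -4: f_y(-4, y) = 3*y**2 - 24*y + 53; no integer root y with |y| ≤ 4.
  x = -3: f_y(-3, y) = 3*y**2 - 20*y + 35; no integer root y with |y| ≤ 4.
  x = -2: f_y(-2, y) = 3*y**2 - 16*y + 21; vanishes at y ∈ {3}. (-2, 3): f_x = 0, f = 0 — SINGULAR.
  x = -1: f_y(-1, y) = 3*y**2 - 12*y + 11; no integer root y with |y| ≤ 4.
  x = 0: f_y(0, y) = 3*y**2 - 8*y + 5; vanishes at y ∈ {1}. (0, 1): f_x = -32 ≠ 0.
  x = 1: f_y(1, y) = 3*y**2 - 4*y + 3; no integer root y with |y| ≤ 4.
  x = 2: f_y(2, y) = 3*y**2 + 5; no integer root y with |y| ≤ 4.
  x = 3: f_y(3, y) = 3*y**2 + 4*y + 11; no integer root y with |y| ≤ 4.
  x = 4: f_y(4, y) = 3*y**2 + 8*y + 21; no integer root y with |y| ≤ 4.
Only singular point on the grid: (-2, 3).
Classify: substitute x = -2 + u, y = 3 + v and expand: f = -2*u**3 + 2*u**2*v + 2*u*v**2 + v**3 + v**2.
No constant or linear terms (consistent with a singular point). Quadratic part: v**2. Cubic part: -2*u**3 + 2*u**2*v + 2*u*v**2 + v**3.
The quadratic part v**2 is a perfect square, so there is a single (double) tangent line v = 0, i.e. y = 3. Restricting the cubic part to that line (v = 0) leaves -2*u**3 ≠ 0, so f is not divisible by v and the branch is v² ≈ 2*u**3 to lowest order — this is a cusp.
Classification: cusp.


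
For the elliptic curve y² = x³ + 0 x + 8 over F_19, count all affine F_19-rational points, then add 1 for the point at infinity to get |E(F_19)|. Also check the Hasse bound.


Affine points = {(1, 3), (1, 16), (2, 4), (2, 15), (3, 4), (3, 15), (5, 0), (7, 3), (7, 16), (8, 8), (8, 11), (10, 1), (10, 18), (11, 3), (11, 16), (12, 8), (12, 11), (13, 1), (13, 18), (14, 4), (14, 15), (15, 1), (15, 18), (16, 0), (17, 0), (18, 8), (18, 11)}; affine count = 27; |E(F_19)| = 28.

Discriminant check: Δ ∝ 4a³ + 27b² = 4·0³ + 27·8² = 4·0 + 27·64 ≡ 18 (mod 19). Nonzero ⇒ E is nonsingular.
For each x ∈ F_19, compute rhs = x³ + 0·x + 8 mod 19, then count y ∈ F_19 with y² ≡ rhs.
  x = 0: rhs = 8, matching y values: none (0 points).
  x = 1: rhs = 9, matching y values: 3, 16 (2 points).
  x = 2: rhs = 16, matching y values: 4, 15 (2 points).
  x = 3: rhs = 16, matching y values: 4, 15 (2 points).
  x = 4: rhs = 15, matching y values: none (0 points).
  x = 5: rhs = 0, matching y values: 0 (1 points).
  x = 6: rhs = 15, matching y values: none (0 points).
  x = 7: rhs = 9, matching y values: 3, 16 (2 points).
  x = 8: rhs = 7, matching y values: 8, 11 (2 points).
  x = 9: rhs = 15, matching y values: none (0 points).
  x = 10: rhs = 1, matching y values: 1, 18 (2 points).
  x = 11: rhs = 9, matching y values: 3, 16 (2 points).
  x = 12: rhs = 7, matching y values: 8, 11 (2 points).
  x = 13: rhs = 1, matching y values: 1, 18 (2 points).
  x = 14: rhs = 16, matching y values: 4, 15 (2 points).
  x = 15: rhs = 1, matching y values: 1, 18 (2 points).
  x = 16: rhs = 0, matching y values: 0 (1 points).
  x = 17: rhs = 0, matching y values: 0 (1 points).
  x = 18: rhs = 7, matching y values: 8, 11 (2 points).
Total affine count: 27.
Full point count |E(F_19)| = 27 + 1 = 28.
Hasse bound: |28 − (19+1)| = |8| = 8 ≤ 2√19 ≈ 8.7178 ✓.


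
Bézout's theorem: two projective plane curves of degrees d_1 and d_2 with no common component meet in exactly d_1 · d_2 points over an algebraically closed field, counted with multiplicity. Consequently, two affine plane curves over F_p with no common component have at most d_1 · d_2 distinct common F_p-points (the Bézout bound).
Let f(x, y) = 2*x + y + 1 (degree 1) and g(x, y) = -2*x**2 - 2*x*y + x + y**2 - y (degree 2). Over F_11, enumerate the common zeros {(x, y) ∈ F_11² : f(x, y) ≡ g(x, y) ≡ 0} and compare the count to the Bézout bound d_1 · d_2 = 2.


Common zeros: {(2, 6)}; count = 1; Bézout bound = 2.

deg(f) = 1, deg(g) = 2, so Bézout bound = 2.
Scan x ∈ F_11. For each x, list the y ∈ F_11 with f(x, y) ≡ 0 and those with g(x, y) ≡ 0 (mod 11); the common zeros in that column are the intersection.
  x = 0: f ≡ 0 at y ∈ {10}; g ≡ 0 at y ∈ {0, 1}; common: ∅.
  x = 1: f ≡ 0 at y ∈ {8}; g ≡ 0 at y ∈ ∅; common: ∅.
  x = 2: f ≡ 0 at y ∈ {6}; g ≡ 0 at y ∈ {6, 10}; common: {6}.
  x = 3: f ≡ 0 at y ∈ {4}; g ≡ 0 at y ∈ ∅; common: ∅.
  x = 4: f ≡ 0 at y ∈ {2}; g ≡ 0 at y ∈ ∅; common: ∅.
  x = 5: f ≡ 0 at y ∈ {0}; g ≡ 0 at y ∈ {1, 10}; common: ∅.
  x = 6: f ≡ 0 at y ∈ {9}; g ≡ 0 at y ∈ {0, 2}; common: ∅.
  x = 7: f ≡ 0 at y ∈ {7}; g ≡ 0 at y ∈ ∅; common: ∅.
  x = 8: f ≡ 0 at y ∈ {5}; g ≡ 0 at y ∈ ∅; common: ∅.
  x = 9: f ≡ 0 at y ∈ {3}; g ≡ 0 at y ∈ {2, 6}; common: ∅.
  x = 10: f ≡ 0 at y ∈ {1}; g ≡ 0 at y ∈ ∅; common: ∅.
Collecting: common zeros = {(2, 6)}, so the count is 1.
Comparison with the Bézout bound: 1 ≤ 2 = deg(f)·deg(g), as expected for curves with no common component (the affine F_11-count falls short of the bound because intersections may lie at infinity, over extension fields, or carry multiplicity).


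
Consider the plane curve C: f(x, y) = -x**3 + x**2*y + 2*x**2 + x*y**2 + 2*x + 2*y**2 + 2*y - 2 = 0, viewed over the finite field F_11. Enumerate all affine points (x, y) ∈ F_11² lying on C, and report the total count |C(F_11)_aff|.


Affine F_11-points: {(0, 3), (0, 7), (2, 5), (2, 10), (3, 1), (3, 10), (5, 1), (5, 3), (6, 1), (6, 8), (7, 10), (8, 2), (8, 9), (9, 2)}; count = 14.

For each of the 121 pairs (x, y) ∈ F_11², evaluate f(x, y) mod 11. Record the zeros.
  x = 0: [0↦9, 1↦2, 2↦10, 3↦0, 4↦5, 5↦3, 6↦5, 7↦0, 8↦10, 9↦2, 10↦9]  zeros at y ∈ {3, 7}
  x = 1: [0↦1, 1↦7, 2↦8, 3↦4, 4↦6, 5↦3, 6↦6, 7↦4, 8↦8, 9↦7, 10↦1]  zeros at y ∈ ∅
  x = 2: [0↦2, 1↦1, 2↦8, 3↦1, 4↦2, 5↦0, 6↦6, 7↦9, 8↦9, 9↦6, 10↦0]  zeros at y ∈ {5, 10}
  x = 3: [0↦6, 1↦0, 2↦4, 3↦7, 4↦9, 5↦10, 6↦10, 7↦9, 8↦7, 9↦4, 10↦0]  zeros at y ∈ {1, 10}
  x = 4: [0↦7, 1↦9, 2↦1, 3↦5, 4↦10, 5↦5, 6↦1, 7↦9, 8↦7, 9↦6, 10↦6]  zeros at y ∈ ∅
  x = 5: [0↦10, 1↦0, 2↦4, 3↦0, 4↦10, 5↦1, 6↦6, 7↦3, 8↦3, 9↦6, 10↦1]  zeros at y ∈ {1, 3}
  x = 6: [0↦9, 1↦0, 2↦7, 3↦8, 4↦3, 5↦3, 6↦8, 7↦7, 8↦0, 9↦9, 10↦1]  zeros at y ∈ {1, 8}
  x = 7: [0↦9, 1↦3, 2↦4, 3↦1, 4↦5, 5↦5, 6↦1, 7↦4, 8↦3, 9↦9, 10↦0]  zeros at y ∈ {10}
  x = 8: [0↦4, 1↦3, 2↦0, 3↦6, 4↦10, 5↦1, 6↦1, 7↦10, 8↦6, 9↦0, 10↦3]  zeros at y ∈ {2, 9}
  x = 9: [0↦10, 1↦5, 2↦0, 3↦6, 4↦1, 5↦7, 6↦2, 7↦8, 8↦3, 9↦9, 10↦4]  zeros at y ∈ {2}
  x = 10: [0↦10, 1↦3, 2↦9, 3↦6, 4↦5, 5↦6, 6↦9, 7↦3, 8↦10, 9↦8, 10↦8]  zeros at y ∈ ∅
Collecting zeros: affine points = {(0, 3), (0, 7), (2, 5), (2, 10), (3, 1), (3, 10), (5, 1), (5, 3), (6, 1), (6, 8), (7, 10), (8, 2), (8, 9), (9, 2)}.
Total count |C(F_11)_aff| = 14.


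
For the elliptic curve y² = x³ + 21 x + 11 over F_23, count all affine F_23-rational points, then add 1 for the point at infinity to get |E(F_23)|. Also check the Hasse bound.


Affine points = {(3, 3), (3, 20), (6, 10), (6, 13), (7, 8), (7, 15), (8, 1), (8, 22), (9, 3), (9, 20), (10, 5), (10, 18), (11, 3), (11, 20), (12, 6), (12, 17), (14, 6), (14, 17), (16, 2), (16, 21), (19, 1), (19, 22), (20, 6), (20, 17), (22, 9), (22, 14)}; affine count = 26; |E(F_23)| = 27.

Discriminant check: Δ ∝ 4a³ + 27b² = 4·21³ + 27·11² = 4·9261 + 27·121 ≡ 15 (mod 23). Nonzero ⇒ E is nonsingular.
For each x ∈ F_23, compute rhs = x³ + 21·x + 11 mod 23, then count y ∈ F_23 with y² ≡ rhs.
  x = 0: rhs = 11, matching y values: none (0 points).
  x = 1: rhs = 10, matching y values: none (0 points).
  x = 2: rhs = 15, matching y values: none (0 points).
  x = 3: rhs = 9, matching y values: 3, 20 (2 points).
  x = 4: rhs = 21, matching y values: none (0 points).
  x = 5: rhs = 11, matching y values: none (0 points).
  x = 6: rhs = 8, matching y values: 10, 13 (2 points).
  x = 7: rhs = 18, matching y values: 8, 15 (2 points).
  x = 8: rhs = 1, matching y values: 1, 22 (2 points).
  x = 9: rhs = 9, matching y values: 3, 20 (2 points).
  x = 10: rhs = 2, matching y values: 5, 18 (2 points).
  x = 11: rhs = 9, matching y values: 3, 20 (2 points).
  x = 12: rhs = 13, matching y values: 6, 17 (2 points).
  x = 13: rhs = 20, matching y values: none (0 points).
  x = 14: rhs = 13, matching y values: 6, 17 (2 points).
  x = 15: rhs = 21, matching y values: none (0 points).
  x = 16: rhs = 4, matching y values: 2, 21 (2 points).
  x = 17: rhs = 14, matching y values: none (0 points).
  x = 18: rhs = 11, matching y values: none (0 points).
  x = 19: rhs = 1, matching y values: 1, 22 (2 points).
  x = 20: rhs = 13, matching y values: 6, 17 (2 points).
  x = 21: rhs = 7, matching y values: none (0 points).
  x = 22: rhs = 12, matching y values: 9, 14 (2 points).
Total affine count: 26.
Full point count |E(F_23)| = 26 + 1 = 27.
Hasse bound: |27 − (23+1)| = |3| = 3 ≤ 2√23 ≈ 9.5917 ✓.


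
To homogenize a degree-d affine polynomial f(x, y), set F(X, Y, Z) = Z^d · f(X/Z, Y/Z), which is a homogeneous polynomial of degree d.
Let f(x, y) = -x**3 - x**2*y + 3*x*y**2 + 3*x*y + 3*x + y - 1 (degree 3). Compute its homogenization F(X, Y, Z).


F(X, Y, Z) = -X**3 - X**2*Y + 3*X*Y**2 + 3*X*Y*Z + 3*X*Z**2 + Y*Z**2 - Z**3

deg(f) = 3.
Substitute x = X/Z, y = Y/Z into f, then multiply by Z^3.
  monomial -1·x^3·y^0 ↦ -1·X^3·Y^0·Z^0.
  monomial -1·x^2·y^1 ↦ -1·X^2·Y^1·Z^0.
  monomial 3·x^1·y^2 ↦ 3·X^1·Y^2·Z^0.
  monomial 3·x^1·y^1 ↦ 3·X^1·Y^1·Z^1.
  monomial 3·x^1·y^0 ↦ 3·X^1·Y^0·Z^2.
  monomial 1·x^0·y^1 ↦ 1·X^0·Y^1·Z^2.
  monomial -1·x^0·y^0 ↦ -1·X^0·Y^0·Z^3.
Collecting: F(X, Y, Z) = -X**3 - X**2*Y + 3*X*Y**2 + 3*X*Y*Z + 3*X*Z**2 + Y*Z**2 - Z**3.


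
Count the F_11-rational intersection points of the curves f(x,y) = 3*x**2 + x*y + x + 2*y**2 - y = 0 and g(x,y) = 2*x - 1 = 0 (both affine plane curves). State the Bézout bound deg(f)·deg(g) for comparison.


Common zeros: {(6, 1), (6, 2)}; count = 2; Bézout bound = 2.

deg(f) = 2, deg(g) = 1, so Bézout bound = 2.
Scan x ∈ F_11. For each x, list the y ∈ F_11 with f(x, y) ≡ 0 and those with g(x, y) ≡ 0 (mod 11); the common zeros in that column are the intersection.
  x = 0: f ≡ 0 at y ∈ {0, 6}; g ≡ 0 at y ∈ ∅; common: ∅.
  x = 1: f ≡ 0 at y ∈ {3, 8}; g ≡ 0 at y ∈ ∅; common: ∅.
  x = 2: f ≡ 0 at y ∈ ∅; g ≡ 0 at y ∈ ∅; common: ∅.
  x = 3: f ≡ 0 at y ∈ ∅; g ≡ 0 at y ∈ ∅; common: ∅.
  x = 4: f ≡ 0 at y ∈ {2}; g ≡ 0 at y ∈ ∅; common: ∅.
  x = 5: f ≡ 0 at y ∈ {3, 6}; g ≡ 0 at y ∈ ∅; common: ∅.
  x = 6: f ≡ 0 at y ∈ {1, 2}; g ≡ 0 at y ∈ {0, 1, 2, 3, 4, 5, 6, 7, 8, 9, 10}; common: {1, 2}.
  x = 7: f ≡ 0 at y ∈ {0, 8}; g ≡ 0 at y ∈ ∅; common: ∅.
  x = 8: f ≡ 0 at y ∈ {1}; g ≡ 0 at y ∈ ∅; common: ∅.
  x = 9: f ≡ 0 at y ∈ ∅; g ≡ 0 at y ∈ ∅; common: ∅.
  x = 10: f ≡ 0 at y ∈ ∅; g ≡ 0 at y ∈ ∅; common: ∅.
Collecting: common zeros = {(6, 1), (6, 2)}, so the count is 2.
Comparison with the Bézout bound: 2 ≤ 2 = deg(f)·deg(g), as expected for curves with no common component (the bound is attained).


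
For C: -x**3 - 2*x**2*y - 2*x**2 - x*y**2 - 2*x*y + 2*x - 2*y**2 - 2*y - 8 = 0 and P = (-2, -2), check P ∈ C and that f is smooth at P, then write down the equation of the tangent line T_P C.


Tangent line at P: -18*x - 6*y - 48 = 0.

Step 1: f(-2, -2) = 0, so P lies on C.
Step 2: partial derivatives
  f_x(x, y) = -3*x**2 - 4*x*y - 4*x - y**2 - 2*y + 2, f_y(x, y) = -2*x**2 - 2*x*y - 2*x - 4*y - 2.
  f_x(P) = -18, f_y(P) = -6 (gradient nonzero, so P is smooth).
Step 3: tangent line at P: -18·(x − -2) + -6·(y − -2) = 0.
Expanding: -18*x - 6*y - 48 = 0.


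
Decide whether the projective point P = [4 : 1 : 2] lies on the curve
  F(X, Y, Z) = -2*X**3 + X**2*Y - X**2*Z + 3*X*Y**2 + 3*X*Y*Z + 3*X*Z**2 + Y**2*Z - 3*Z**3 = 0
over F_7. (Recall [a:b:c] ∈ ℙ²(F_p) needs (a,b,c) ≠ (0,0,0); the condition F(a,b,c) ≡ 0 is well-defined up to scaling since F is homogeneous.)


F(4,1,2) ≡ 2 (mod 7); P is NOT on the curve.

Evaluate F(4, 1, 2) term-by-term (mod 7).
  -2*X**3 ↦ -2·64·1·1 = -128
  X**2*Y ↦ 1·16·1·1 = 16
  -X**2*Z ↦ -1·16·1·2 = -32
  3*X*Y**2 ↦ 3·4·1·1 = 12
  3*X*Y*Z ↦ 3·4·1·2 = 24
  3*X*Z**2 ↦ 3·4·1·4 = 48
  Y**2*Z ↦ 1·1·1·2 = 2
  -3*Z**3 ↦ -3·1·1·8 = -24
Sum: F(4, 1, 2) = (-128) + (16) + (-32) + (12) + (24) + (48) + (2) + (-24) = -82.
Reducing mod 7: -82 ≡ 2 (mod 7).
Since F(a, b, c) ≡ 2 ≠ 0 (mod 7), P does NOT lie on the curve.


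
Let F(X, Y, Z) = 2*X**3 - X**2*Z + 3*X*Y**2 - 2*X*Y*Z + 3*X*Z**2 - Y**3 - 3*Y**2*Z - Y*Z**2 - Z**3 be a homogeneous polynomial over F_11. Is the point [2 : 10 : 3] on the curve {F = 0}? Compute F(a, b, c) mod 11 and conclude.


F(2,10,3) ≡ 6 (mod 11); P is NOT on the curve.

Evaluate F(2, 10, 3) term-by-term (mod 11).
  2*X**3 ↦ 2·8·1·1 = 16
  -X**2*Z ↦ -1·4·1·3 = -12
  3*X*Y**2 ↦ 3·2·100·1 = 600
  -2*X*Y*Z ↦ -2·2·10·3 = -120
  3*X*Z**2 ↦ 3·2·1·9 = 54
  -Y**3 ↦ -1·1·1000·1 = -1000
  -3*Y**2*Z ↦ -3·1·100·3 = -900
  -Y*Z**2 ↦ -1·1·10·9 = -90
  -Z**3 ↦ -1·1·1·27 = -27
Sum: F(2, 10, 3) = (16) + (-12) + (600) + (-120) + (54) + (-1000) + (-900) + (-90) + (-27) = -1479.
Reducing mod 11: -1479 ≡ 6 (mod 11).
Since F(a, b, c) ≡ 6 ≠ 0 (mod 11), P does NOT lie on the curve.


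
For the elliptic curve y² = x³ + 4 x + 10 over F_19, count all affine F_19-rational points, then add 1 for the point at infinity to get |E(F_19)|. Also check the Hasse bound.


Affine points = {(2, 8), (2, 11), (3, 7), (3, 12), (7, 1), (7, 18), (10, 9), (10, 10), (11, 6), (11, 13), (12, 0), (13, 6), (13, 13), (14, 6), (14, 13), (15, 5), (15, 14), (16, 3), (16, 16), (18, 9), (18, 10)}; affine count = 21; |E(F_19)| = 22.

Discriminant check: Δ ∝ 4a³ + 27b² = 4·4³ + 27·10² = 4·64 + 27·100 ≡ 11 (mod 19). Nonzero ⇒ E is nonsingular.
For each x ∈ F_19, compute rhs = x³ + 4·x + 10 mod 19, then count y ∈ F_19 with y² ≡ rhs.
  x = 0: rhs = 10, matching y values: none (0 points).
  x = 1: rhs = 15, matching y values: none (0 points).
  x = 2: rhs = 7, matching y values: 8, 11 (2 points).
  x = 3: rhs = 11, matching y values: 7, 12 (2 points).
  x = 4: rhs = 14, matching y values: none (0 points).
  x = 5: rhs = 3, matching y values: none (0 points).
  x = 6: rhs = 3, matching y values: none (0 points).
  x = 7: rhs = 1, matching y values: 1, 18 (2 points).
  x = 8: rhs = 3, matching y values: none (0 points).
  x = 9: rhs = 15, matching y values: none (0 points).
  x = 10: rhs = 5, matching y values: 9, 10 (2 points).
  x = 11: rhs = 17, matching y values: 6, 13 (2 points).
  x = 12: rhs = 0, matching y values: 0 (1 points).
  x = 13: rhs = 17, matching y values: 6, 13 (2 points).
  x = 14: rhs = 17, matching y values: 6, 13 (2 points).
  x = 15: rhs = 6, matching y values: 5, 14 (2 points).
  x = 16: rhs = 9, matching y values: 3, 16 (2 points).
  x = 17: rhs = 13, matching y values: none (0 points).
  x = 18: rhs = 5, matching y values: 9, 10 (2 points).
Total affine count: 21.
Full point count |E(F_19)| = 21 + 1 = 22.
Hasse bound: |22 − (19+1)| = |2| = 2 ≤ 2√19 ≈ 8.7178 ✓.


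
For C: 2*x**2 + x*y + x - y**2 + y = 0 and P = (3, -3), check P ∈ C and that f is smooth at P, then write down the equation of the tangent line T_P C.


Tangent line at P: 10*x + 10*y = 0.

Step 1: f(3, -3) = 0, so P lies on C.
Step 2: partial derivatives
  f_x(x, y) = 4*x + y + 1, f_y(x, y) = x - 2*y + 1.
  f_x(P) = 10, f_y(P) = 10 (gradient nonzero, so P is smooth).
Step 3: tangent line at P: 10·(x − 3) + 10·(y − -3) = 0.
Expanding: 10*x + 10*y = 0.


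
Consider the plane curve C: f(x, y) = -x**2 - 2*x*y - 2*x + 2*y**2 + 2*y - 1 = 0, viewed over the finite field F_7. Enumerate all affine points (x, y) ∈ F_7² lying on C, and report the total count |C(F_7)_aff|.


Affine F_7-points: {(1, 3), (1, 4), (3, 4), (3, 5), (5, 1), (5, 3), (6, 0), (6, 5)}; count = 8.

For each of the 49 pairs (x, y) ∈ F_7², evaluate f(x, y) mod 7. Record the zeros.
  x = 0: [0↦6, 1↦3, 2↦4, 3↦2, 4↦4, 5↦3, 6↦6]  zeros at y ∈ ∅
  x = 1: [0↦3, 1↦5, 2↦4, 3↦0, 4↦0, 5↦4, 6↦5]  zeros at y ∈ {3, 4}
  x = 2: [0↦5, 1↦5, 2↦2, 3↦3, 4↦1, 5↦3, 6↦2]  zeros at y ∈ ∅
  x = 3: [0↦5, 1↦3, 2↦5, 3↦4, 4↦0, 5↦0, 6↦4]  zeros at y ∈ {4, 5}
  x = 4: [0↦3, 1↦6, 2↦6, 3↦3, 4↦4, 5↦2, 6↦4]  zeros at y ∈ ∅
  x = 5: [0↦6, 1↦0, 2↦5, 3↦0, 4↦6, 5↦2, 6↦2]  zeros at y ∈ {1, 3}
  x = 6: [0↦0, 1↦6, 2↦2, 3↦2, 4↦6, 5↦0, 6↦5]  zeros at y ∈ {0, 5}
Collecting zeros: affine points = {(1, 3), (1, 4), (3, 4), (3, 5), (5, 1), (5, 3), (6, 0), (6, 5)}.
Total count |C(F_7)_aff| = 8.


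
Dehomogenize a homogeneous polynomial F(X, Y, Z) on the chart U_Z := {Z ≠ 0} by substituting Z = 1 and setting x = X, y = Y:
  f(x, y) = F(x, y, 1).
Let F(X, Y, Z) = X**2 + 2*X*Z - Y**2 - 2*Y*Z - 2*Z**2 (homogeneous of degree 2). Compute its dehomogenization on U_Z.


f(x, y) = x**2 + 2*x - y**2 - 2*y - 2

On U_Z we set Z = 1. Each monomial c·X^i·Y^j·Z^k in F becomes c·x^i·y^j·1^k = c·x^i·y^j.
Substituting Z = 1: F(X, Y, 1) = x**2 + 2*x - y**2 - 2*y - 2.
Note: deg(f) ≤ deg(F) = 2; strict inequality happens when F is divisible by Z (lost terms).


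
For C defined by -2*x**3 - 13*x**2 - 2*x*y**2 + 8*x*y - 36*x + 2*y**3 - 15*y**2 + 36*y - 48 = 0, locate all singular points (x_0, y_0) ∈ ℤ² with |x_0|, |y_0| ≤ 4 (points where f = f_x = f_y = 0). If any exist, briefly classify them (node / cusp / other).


Singular points: {(-2, 2)}; classification: node.

Compute partial derivatives:
  f_x = -6*x**2 - 26*x - 2*y**2 + 8*y - 36.
  f_y = -4*x*y + 8*x + 6*y**2 - 30*y + 36.
Scan x_0 ∈ {−4, ..., 4}. For each x_0, f_y(x_0, y) is a polynomial in y; find its integer roots y ∈ {−4, ..., 4}, then test f_x and f at those candidates.
  x = -4: f_y(-4, y) = 6*y**2 - 14*y + 4; vanishes at y ∈ {2}. (-4, 2): f_x = -20 ≠ 0.
  x = -3: f_y(-3, y) = 6*y**2 - 18*y + 12; vanishes at y ∈ {1, 2}. (-3, 1): f_x = -6 ≠ 0; (-3, 2): f_x = -4 ≠ 0.
  x = -2: f_y(-2, y) = 6*y**2 - 22*y + 20; vanishes at y ∈ {2}. (-2, 2): f_x = 0, f = 0 — SINGULAR.
  x = -1: f_y(-1, y) = 6*y**2 - 26*y + 28; vanishes at y ∈ {2}. (-1, 2): f_x = -8 ≠ 0.
  x = 0: f_y(0, y) = 6*y**2 - 30*y + 36; vanishes at y ∈ {2, 3}. (0, 2): f_x = -28 ≠ 0; (0, 3): f_x = -30 ≠ 0.
  x = 1: f_y(1, y) = 6*y**2 - 34*y + 44; vanishes at y ∈ {2}. (1, 2): f_x = -60 ≠ 0.
  x = 2: f_y(2, y) = 6*y**2 - 38*y + 52; vanishes at y ∈ {2}. (2, 2): f_x = -104 ≠ 0.
  x = 3: f_y(3, y) = 6*y**2 - 42*y + 60; vanishes at y ∈ {2}. (3, 2): f_x = -160 ≠ 0.
  x = 4: f_y(4, y) = 6*y**2 - 46*y + 68; vanishes at y ∈ {2}. (4, 2): f_x = -228 ≠ 0.
Only singular point on the grid: (-2, 2).
Classify: substitute x = -2 + u, y = 2 + v and expand: f = -2*u**3 - u**2 - 2*u*v**2 + 2*v**3 + v**2.
No constant or linear terms (consistent with a singular point). Quadratic part: -u**2 + v**2. Cubic part: -2*u**3 - 2*u*v**2 + 2*v**3.
The quadratic part v**2 - u**2 = (v − u)(v + u) splits into two distinct linear factors, so there are two distinct tangent lines y − 2 = ±(x − -2) — this is a node (ordinary double point).
Classification: node.


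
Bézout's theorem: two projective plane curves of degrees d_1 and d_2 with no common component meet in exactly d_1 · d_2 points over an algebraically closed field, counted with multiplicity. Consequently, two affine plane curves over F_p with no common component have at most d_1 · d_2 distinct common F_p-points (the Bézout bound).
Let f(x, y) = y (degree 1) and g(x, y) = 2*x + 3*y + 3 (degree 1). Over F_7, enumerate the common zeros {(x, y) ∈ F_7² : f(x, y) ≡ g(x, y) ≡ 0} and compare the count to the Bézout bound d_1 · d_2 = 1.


Common zeros: {(2, 0)}; count = 1; Bézout bound = 1.

deg(f) = 1, deg(g) = 1, so Bézout bound = 1.
Scan x ∈ F_7. For each x, list the y ∈ F_7 with f(x, y) ≡ 0 and those with g(x, y) ≡ 0 (mod 7); the common zeros in that column are the intersection.
  x = 0: f ≡ 0 at y ∈ {0}; g ≡ 0 at y ∈ {6}; common: ∅.
  x = 1: f ≡ 0 at y ∈ {0}; g ≡ 0 at y ∈ {3}; common: ∅.
  x = 2: f ≡ 0 at y ∈ {0}; g ≡ 0 at y ∈ {0}; common: {0}.
  x = 3: f ≡ 0 at y ∈ {0}; g ≡ 0 at y ∈ {4}; common: ∅.
  x = 4: f ≡ 0 at y ∈ {0}; g ≡ 0 at y ∈ {1}; common: ∅.
  x = 5: f ≡ 0 at y ∈ {0}; g ≡ 0 at y ∈ {5}; common: ∅.
  x = 6: f ≡ 0 at y ∈ {0}; g ≡ 0 at y ∈ {2}; common: ∅.
Collecting: common zeros = {(2, 0)}, so the count is 1.
Comparison with the Bézout bound: 1 ≤ 1 = deg(f)·deg(g), as expected for curves with no common component (the bound is attained).


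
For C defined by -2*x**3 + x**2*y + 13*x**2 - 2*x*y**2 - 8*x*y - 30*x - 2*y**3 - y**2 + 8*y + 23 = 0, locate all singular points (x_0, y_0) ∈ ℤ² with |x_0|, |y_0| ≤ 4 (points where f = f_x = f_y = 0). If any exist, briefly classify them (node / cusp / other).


Singular points: {(2, -1)}; classification: cusp.

Compute partial derivatives:
  f_x = -6*x**2 + 2*x*y + 26*x - 2*y**2 - 8*y - 30.
  f_y = x**2 - 4*x*y - 8*x - 6*y**2 - 2*y + 8.
Scan x_0 ∈ {−4, ..., 4}. For each x_0, f_y(x_0, y) is a polynomial in y; find its integer roots y ∈ {−4, ..., 4}, then test f_x and f at those candidates.
  x = -4: f_y(-4, y) = -6*y**2 + 14*y + 56; no integer root y with |y| ≤ 4.
  x = -3: f_y(-3, y) = -6*y**2 + 10*y + 41; no integer root y with |y| ≤ 4.
  x = -2: f_y(-2, y) = -6*y**2 + 6*y + 28; no integer root y with |y| ≤ 4.
  x = -1: f_y(-1, y) = -6*y**2 + 2*y + 17; no integer root y with |y| ≤ 4.
  x = 0: f_y(0, y) = -6*y**2 - 2*y + 8; vanishes at y ∈ {1}. (0, 1): f_x = -40 ≠ 0.
  x = 1: f_y(1, y) = -6*y**2 - 6*y + 1; no integer root y with |y| ≤ 4.
  x = 2: f_y(2, y) = -6*y**2 - 10*y - 4; vanishes at y ∈ {-1}. (2, -1): f_x = 0, f = 0 — SINGULAR.
  x = 3: f_y(3, y) = -6*y**2 - 14*y - 7; no integer root y with |y| ≤ 4.
  x = 4: f_y(4, y) = -6*y**2 - 18*y - 8; no integer root y with |y| ≤ 4.
Only singular point on the grid: (2, -1).
Classify: substitute x = 2 + u, y = -1 + v and expand: f = -2*u**3 + u**2*v - 2*u*v**2 - 2*v**3 + v**2.
No constant or linear terms (consistent with a singular point). Quadratic part: v**2. Cubic part: -2*u**3 + u**2*v - 2*u*v**2 - 2*v**3.
The quadratic part v**2 is a perfect square, so there is a single (double) tangent line v = 0, i.e. y = -1. Restricting the cubic part to that line (v = 0) leaves -2*u**3 ≠ 0, so f is not divisible by v and the branch is v² ≈ 2*u**3 to lowest order — this is a cusp.
Classification: cusp.


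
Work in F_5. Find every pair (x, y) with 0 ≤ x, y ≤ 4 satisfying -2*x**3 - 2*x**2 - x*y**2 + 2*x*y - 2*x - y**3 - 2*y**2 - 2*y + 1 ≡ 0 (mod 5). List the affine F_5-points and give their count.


Affine F_5-points: {(0, 3), (1, 0), (1, 2), (2, 1), (3, 4), (4, 3)}; count = 6.

For each of the 25 pairs (x, y) ∈ F_5², evaluate f(x, y) mod 5. Record the zeros.
  x = 0: [0↦1, 1↦1, 2↦1, 3↦0, 4↦2]  zeros at y ∈ {3}
  x = 1: [0↦0, 1↦1, 2↦0, 3↦1, 4↦3]  zeros at y ∈ {0, 2}
  x = 2: [0↦3, 1↦0, 2↦3, 3↦1, 4↦3]  zeros at y ∈ {1}
  x = 3: [0↦3, 1↦1, 2↦3, 3↦3, 4↦0]  zeros at y ∈ {4}
  x = 4: [0↦3, 1↦2, 2↦3, 3↦0, 4↦2]  zeros at y ∈ {3}
Collecting zeros: affine points = {(0, 3), (1, 0), (1, 2), (2, 1), (3, 4), (4, 3)}.
Total count |C(F_5)_aff| = 6.


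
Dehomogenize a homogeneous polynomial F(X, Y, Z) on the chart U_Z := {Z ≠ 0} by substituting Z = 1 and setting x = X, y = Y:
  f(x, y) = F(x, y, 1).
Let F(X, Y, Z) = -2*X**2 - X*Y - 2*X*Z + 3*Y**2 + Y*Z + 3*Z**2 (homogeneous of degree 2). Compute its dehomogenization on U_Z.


f(x, y) = -2*x**2 - x*y - 2*x + 3*y**2 + y + 3

On U_Z we set Z = 1. Each monomial c·X^i·Y^j·Z^k in F becomes c·x^i·y^j·1^k = c·x^i·y^j.
Substituting Z = 1: F(X, Y, 1) = -2*x**2 - x*y - 2*x + 3*y**2 + y + 3.
Note: deg(f) ≤ deg(F) = 2; strict inequality happens when F is divisible by Z (lost terms).


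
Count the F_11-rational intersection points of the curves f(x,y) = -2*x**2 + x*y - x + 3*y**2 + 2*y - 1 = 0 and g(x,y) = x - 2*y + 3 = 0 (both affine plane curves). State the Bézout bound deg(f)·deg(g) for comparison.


Common zeros: ∅; count = 0; Bézout bound = 2.

deg(f) = 2, deg(g) = 1, so Bézout bound = 2.
Scan x ∈ F_11. For each x, list the y ∈ F_11 with f(x, y) ≡ 0 and those with g(x, y) ≡ 0 (mod 11); the common zeros in that column are the intersection.
  x = 0: f ≡ 0 at y ∈ {4, 10}; g ≡ 0 at y ∈ {7}; common: ∅.
  x = 1: f ≡ 0 at y ∈ ∅; g ≡ 0 at y ∈ {2}; common: ∅.
  x = 2: f ≡ 0 at y ∈ {0, 6}; g ≡ 0 at y ∈ {8}; common: ∅.
  x = 3: f ≡ 0 at y ∈ {0, 2}; g ≡ 0 at y ∈ {3}; common: ∅.
  x = 4: f ≡ 0 at y ∈ ∅; g ≡ 0 at y ∈ {9}; common: ∅.
  x = 5: f ≡ 0 at y ∈ ∅; g ≡ 0 at y ∈ {4}; common: ∅.
  x = 6: f ≡ 0 at y ∈ {6}; g ≡ 0 at y ∈ {10}; common: ∅.
  x = 7: f ≡ 0 at y ∈ {4}; g ≡ 0 at y ∈ {5}; common: ∅.
  x = 8: f ≡ 0 at y ∈ ∅; g ≡ 0 at y ∈ {0}; common: ∅.
  x = 9: f ≡ 0 at y ∈ ∅; g ≡ 0 at y ∈ {6}; common: ∅.
  x = 10: f ≡ 0 at y ∈ {8, 10}; g ≡ 0 at y ∈ {1}; common: ∅.
Collecting: common zeros = ∅, so the count is 0.
Comparison with the Bézout bound: 0 ≤ 2 = deg(f)·deg(g), as expected for curves with no common component (the affine F_11-count falls short of the bound because intersections may lie at infinity, over extension fields, or carry multiplicity).


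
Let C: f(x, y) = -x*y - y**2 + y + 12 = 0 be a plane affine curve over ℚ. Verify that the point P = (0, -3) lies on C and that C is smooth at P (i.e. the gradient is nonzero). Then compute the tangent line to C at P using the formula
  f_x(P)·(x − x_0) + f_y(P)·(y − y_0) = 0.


Tangent line at P: 3*x + 7*y + 21 = 0.

Step 1: f(0, -3) = 0, so P lies on C.
Step 2: partial derivatives
  f_x(x, y) = -y, f_y(x, y) = -x - 2*y + 1.
  f_x(P) = 3, f_y(P) = 7 (gradient nonzero, so P is smooth).
Step 3: tangent line at P: 3·(x − 0) + 7·(y − -3) = 0.
Expanding: 3*x + 7*y + 21 = 0.


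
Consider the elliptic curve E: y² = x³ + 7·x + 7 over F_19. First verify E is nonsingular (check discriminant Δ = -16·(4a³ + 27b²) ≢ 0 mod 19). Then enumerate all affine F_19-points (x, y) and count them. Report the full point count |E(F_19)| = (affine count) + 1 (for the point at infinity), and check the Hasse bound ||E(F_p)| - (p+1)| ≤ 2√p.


Affine points = {(0, 8), (0, 11), (3, 6), (3, 13), (4, 2), (4, 17), (7, 0), (8, 9), (8, 10), (9, 1), (9, 18), (11, 3), (11, 16), (16, 4), (16, 15), (17, 2), (17, 17)}; affine count = 17; |E(F_19)| = 18.

Discriminant check: Δ ∝ 4a³ + 27b² = 4·7³ + 27·7² = 4·343 + 27·49 ≡ 16 (mod 19). Nonzero ⇒ E is nonsingular.
For each x ∈ F_19, compute rhs = x³ + 7·x + 7 mod 19, then count y ∈ F_19 with y² ≡ rhs.
  x = 0: rhs = 7, matching y values: 8, 11 (2 points).
  x = 1: rhs = 15, matching y values: none (0 points).
  x = 2: rhs = 10, matching y values: none (0 points).
  x = 3: rhs = 17, matching y values: 6, 13 (2 points).
  x = 4: rhs = 4, matching y values: 2, 17 (2 points).
  x = 5: rhs = 15, matching y values: none (0 points).
  x = 6: rhs = 18, matching y values: none (0 points).
  x = 7: rhs = 0, matching y values: 0 (1 points).
  x = 8: rhs = 5, matching y values: 9, 10 (2 points).
  x = 9: rhs = 1, matching y values: 1, 18 (2 points).
  x = 10: rhs = 13, matching y values: none (0 points).
  x = 11: rhs = 9, matching y values: 3, 16 (2 points).
  x = 12: rhs = 14, matching y values: none (0 points).
  x = 13: rhs = 15, matching y values: none (0 points).
  x = 14: rhs = 18, matching y values: none (0 points).
  x = 15: rhs = 10, matching y values: none (0 points).
  x = 16: rhs = 16, matching y values: 4, 15 (2 points).
  x = 17: rhs = 4, matching y values: 2, 17 (2 points).
  x = 18: rhs = 18, matching y values: none (0 points).
Total affine count: 17.
Full point count |E(F_19)| = 17 + 1 = 18.
Hasse bound: |18 − (19+1)| = |-2| = 2 ≤ 2√19 ≈ 8.7178 ✓.


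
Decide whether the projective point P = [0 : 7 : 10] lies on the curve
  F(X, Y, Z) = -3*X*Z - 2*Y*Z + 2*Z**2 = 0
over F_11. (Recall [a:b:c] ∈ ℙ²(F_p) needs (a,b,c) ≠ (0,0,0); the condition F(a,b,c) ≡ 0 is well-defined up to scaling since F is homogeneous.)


F(0,7,10) ≡ 5 (mod 11); P is NOT on the curve.

Evaluate F(0, 7, 10) term-by-term (mod 11).
  -3*X*Z ↦ -3·0·1·10 = 0
  -2*Y*Z ↦ -2·1·7·10 = -140
  2*Z**2 ↦ 2·1·1·100 = 200
Sum: F(0, 7, 10) = (0) + (-140) + (200) = 60.
Reducing mod 11: 60 ≡ 5 (mod 11).
Since F(a, b, c) ≡ 5 ≠ 0 (mod 11), P does NOT lie on the curve.


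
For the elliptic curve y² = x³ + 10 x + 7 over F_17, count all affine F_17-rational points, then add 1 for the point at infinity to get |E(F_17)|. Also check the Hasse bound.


Affine points = {(1, 1), (1, 16), (2, 1), (2, 16), (3, 8), (3, 9), (4, 3), (4, 14), (8, 2), (8, 15), (10, 6), (10, 11), (12, 6), (12, 11), (14, 1), (14, 16), (15, 8), (15, 9), (16, 8), (16, 9)}; affine count = 20; |E(F_17)| = 21.

Discriminant check: Δ ∝ 4a³ + 27b² = 4·10³ + 27·7² = 4·1000 + 27·49 ≡ 2 (mod 17). Nonzero ⇒ E is nonsingular.
For each x ∈ F_17, compute rhs = x³ + 10·x + 7 mod 17, then count y ∈ F_17 with y² ≡ rhs.
  x = 0: rhs = 7, matching y values: none (0 points).
  x = 1: rhs = 1, matching y values: 1, 16 (2 points).
  x = 2: rhs = 1, matching y values: 1, 16 (2 points).
  x = 3: rhs = 13, matching y values: 8, 9 (2 points).
  x = 4: rhs = 9, matching y values: 3, 14 (2 points).
  x = 5: rhs = 12, matching y values: none (0 points).
  x = 6: rhs = 11, matching y values: none (0 points).
  x = 7: rhs = 12, matching y values: none (0 points).
  x = 8: rhs = 4, matching y values: 2, 15 (2 points).
  x = 9: rhs = 10, matching y values: none (0 points).
  x = 10: rhs = 2, matching y values: 6, 11 (2 points).
  x = 11: rhs = 3, matching y values: none (0 points).
  x = 12: rhs = 2, matching y values: 6, 11 (2 points).
  x = 13: rhs = 5, matching y values: none (0 points).
  x = 14: rhs = 1, matching y values: 1, 16 (2 points).
  x = 15: rhs = 13, matching y values: 8, 9 (2 points).
  x = 16: rhs = 13, matching y values: 8, 9 (2 points).
Total affine count: 20.
Full point count |E(F_17)| = 20 + 1 = 21.
Hasse bound: |21 − (17+1)| = |3| = 3 ≤ 2√17 ≈ 8.2462 ✓.


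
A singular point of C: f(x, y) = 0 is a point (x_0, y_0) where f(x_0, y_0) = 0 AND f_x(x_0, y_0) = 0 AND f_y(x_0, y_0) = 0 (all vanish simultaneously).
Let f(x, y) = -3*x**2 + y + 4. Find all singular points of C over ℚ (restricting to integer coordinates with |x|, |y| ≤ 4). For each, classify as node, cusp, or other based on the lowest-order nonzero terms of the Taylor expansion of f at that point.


No singular points in the scanned grid; C is smooth there.

Compute partial derivatives:
  f_x = -6*x.
  f_y = 1.
f_y = 1 is a nonzero constant, so f_y never vanishes: no point (x, y) can satisfy f = f_x = f_y = 0. In particular no (x, y) ∈ {−4, ..., 4}² is singular; the curve is smooth.
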